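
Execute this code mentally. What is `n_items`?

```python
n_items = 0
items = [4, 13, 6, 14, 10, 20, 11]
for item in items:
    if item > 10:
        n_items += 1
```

Let's trace through this code step by step.

Initialize: n_items = 0
Initialize: items = [4, 13, 6, 14, 10, 20, 11]
Entering loop: for item in items:

After execution: n_items = 4
4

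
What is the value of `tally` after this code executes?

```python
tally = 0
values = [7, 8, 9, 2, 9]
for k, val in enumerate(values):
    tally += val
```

Let's trace through this code step by step.

Initialize: tally = 0
Initialize: values = [7, 8, 9, 2, 9]
Entering loop: for k, val in enumerate(values):

After execution: tally = 35
35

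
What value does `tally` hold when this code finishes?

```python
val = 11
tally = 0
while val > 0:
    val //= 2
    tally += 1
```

Let's trace through this code step by step.

Initialize: val = 11
Initialize: tally = 0
Entering loop: while val > 0:

After execution: tally = 4
4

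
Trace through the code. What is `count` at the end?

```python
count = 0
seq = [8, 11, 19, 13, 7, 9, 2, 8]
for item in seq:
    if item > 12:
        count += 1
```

Let's trace through this code step by step.

Initialize: count = 0
Initialize: seq = [8, 11, 19, 13, 7, 9, 2, 8]
Entering loop: for item in seq:

After execution: count = 2
2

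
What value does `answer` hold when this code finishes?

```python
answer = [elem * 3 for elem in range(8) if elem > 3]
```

Let's trace through this code step by step.

Initialize: answer = [elem * 3 for elem in range(8) if elem > 3]

After execution: answer = [12, 15, 18, 21]
[12, 15, 18, 21]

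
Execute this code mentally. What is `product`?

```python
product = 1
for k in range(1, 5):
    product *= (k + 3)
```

Let's trace through this code step by step.

Initialize: product = 1
Entering loop: for k in range(1, 5):

After execution: product = 840
840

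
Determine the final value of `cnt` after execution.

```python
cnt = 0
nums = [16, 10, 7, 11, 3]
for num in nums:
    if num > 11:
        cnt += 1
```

Let's trace through this code step by step.

Initialize: cnt = 0
Initialize: nums = [16, 10, 7, 11, 3]
Entering loop: for num in nums:

After execution: cnt = 1
1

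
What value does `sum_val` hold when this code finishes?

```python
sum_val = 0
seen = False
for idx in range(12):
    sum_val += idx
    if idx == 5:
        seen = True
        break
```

Let's trace through this code step by step.

Initialize: sum_val = 0
Initialize: seen = False
Entering loop: for idx in range(12):

After execution: sum_val = 15
15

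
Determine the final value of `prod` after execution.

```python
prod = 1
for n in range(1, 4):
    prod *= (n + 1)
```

Let's trace through this code step by step.

Initialize: prod = 1
Entering loop: for n in range(1, 4):

After execution: prod = 24
24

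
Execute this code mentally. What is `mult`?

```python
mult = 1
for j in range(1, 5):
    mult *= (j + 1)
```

Let's trace through this code step by step.

Initialize: mult = 1
Entering loop: for j in range(1, 5):

After execution: mult = 120
120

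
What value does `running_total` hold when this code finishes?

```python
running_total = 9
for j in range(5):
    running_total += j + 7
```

Let's trace through this code step by step.

Initialize: running_total = 9
Entering loop: for j in range(5):

After execution: running_total = 54
54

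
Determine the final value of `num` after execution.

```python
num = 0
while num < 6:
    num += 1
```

Let's trace through this code step by step.

Initialize: num = 0
Entering loop: while num < 6:

After execution: num = 6
6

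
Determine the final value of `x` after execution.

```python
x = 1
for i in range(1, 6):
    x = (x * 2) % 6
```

Let's trace through this code step by step.

Initialize: x = 1
Entering loop: for i in range(1, 6):

After execution: x = 2
2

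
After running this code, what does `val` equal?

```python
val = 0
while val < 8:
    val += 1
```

Let's trace through this code step by step.

Initialize: val = 0
Entering loop: while val < 8:

After execution: val = 8
8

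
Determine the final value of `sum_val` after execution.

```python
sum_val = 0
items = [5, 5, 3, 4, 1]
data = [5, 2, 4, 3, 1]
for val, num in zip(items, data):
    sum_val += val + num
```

Let's trace through this code step by step.

Initialize: sum_val = 0
Initialize: items = [5, 5, 3, 4, 1]
Initialize: data = [5, 2, 4, 3, 1]
Entering loop: for val, num in zip(items, data):

After execution: sum_val = 33
33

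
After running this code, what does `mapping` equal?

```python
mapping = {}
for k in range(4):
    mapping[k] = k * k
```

Let's trace through this code step by step.

Initialize: mapping = {}
Entering loop: for k in range(4):

After execution: mapping = {0: 0, 1: 1, 2: 4, 3: 9}
{0: 0, 1: 1, 2: 4, 3: 9}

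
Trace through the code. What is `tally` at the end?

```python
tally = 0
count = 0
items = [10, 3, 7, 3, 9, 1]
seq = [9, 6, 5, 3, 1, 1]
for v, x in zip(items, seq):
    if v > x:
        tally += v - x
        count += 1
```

Let's trace through this code step by step.

Initialize: tally = 0
Initialize: count = 0
Initialize: items = [10, 3, 7, 3, 9, 1]
Initialize: seq = [9, 6, 5, 3, 1, 1]
Entering loop: for v, x in zip(items, seq):

After execution: tally = 11
11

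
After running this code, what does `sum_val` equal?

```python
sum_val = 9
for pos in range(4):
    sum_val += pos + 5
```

Let's trace through this code step by step.

Initialize: sum_val = 9
Entering loop: for pos in range(4):

After execution: sum_val = 35
35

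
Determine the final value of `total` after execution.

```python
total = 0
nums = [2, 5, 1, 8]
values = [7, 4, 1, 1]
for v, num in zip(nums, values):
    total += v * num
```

Let's trace through this code step by step.

Initialize: total = 0
Initialize: nums = [2, 5, 1, 8]
Initialize: values = [7, 4, 1, 1]
Entering loop: for v, num in zip(nums, values):

After execution: total = 43
43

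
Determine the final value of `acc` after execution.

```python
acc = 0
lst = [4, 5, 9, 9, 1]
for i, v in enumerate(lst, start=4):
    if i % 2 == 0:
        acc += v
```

Let's trace through this code step by step.

Initialize: acc = 0
Initialize: lst = [4, 5, 9, 9, 1]
Entering loop: for i, v in enumerate(lst, start=4):

After execution: acc = 14
14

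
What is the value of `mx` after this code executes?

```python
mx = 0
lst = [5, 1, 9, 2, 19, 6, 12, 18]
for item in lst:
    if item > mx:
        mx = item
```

Let's trace through this code step by step.

Initialize: mx = 0
Initialize: lst = [5, 1, 9, 2, 19, 6, 12, 18]
Entering loop: for item in lst:

After execution: mx = 19
19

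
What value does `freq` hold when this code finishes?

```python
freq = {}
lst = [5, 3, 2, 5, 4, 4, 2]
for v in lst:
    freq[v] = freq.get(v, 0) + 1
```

Let's trace through this code step by step.

Initialize: freq = {}
Initialize: lst = [5, 3, 2, 5, 4, 4, 2]
Entering loop: for v in lst:

After execution: freq = {5: 2, 3: 1, 2: 2, 4: 2}
{5: 2, 3: 1, 2: 2, 4: 2}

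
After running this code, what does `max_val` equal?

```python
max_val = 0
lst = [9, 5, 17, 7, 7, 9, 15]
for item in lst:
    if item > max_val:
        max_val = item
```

Let's trace through this code step by step.

Initialize: max_val = 0
Initialize: lst = [9, 5, 17, 7, 7, 9, 15]
Entering loop: for item in lst:

After execution: max_val = 17
17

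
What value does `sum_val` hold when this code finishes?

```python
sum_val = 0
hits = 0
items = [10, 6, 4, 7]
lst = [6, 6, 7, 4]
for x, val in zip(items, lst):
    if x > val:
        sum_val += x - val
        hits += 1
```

Let's trace through this code step by step.

Initialize: sum_val = 0
Initialize: hits = 0
Initialize: items = [10, 6, 4, 7]
Initialize: lst = [6, 6, 7, 4]
Entering loop: for x, val in zip(items, lst):

After execution: sum_val = 7
7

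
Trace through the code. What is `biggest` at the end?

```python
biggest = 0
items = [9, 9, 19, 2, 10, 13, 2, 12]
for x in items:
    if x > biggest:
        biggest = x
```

Let's trace through this code step by step.

Initialize: biggest = 0
Initialize: items = [9, 9, 19, 2, 10, 13, 2, 12]
Entering loop: for x in items:

After execution: biggest = 19
19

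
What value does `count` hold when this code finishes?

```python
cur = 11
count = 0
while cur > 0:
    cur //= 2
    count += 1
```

Let's trace through this code step by step.

Initialize: cur = 11
Initialize: count = 0
Entering loop: while cur > 0:

After execution: count = 4
4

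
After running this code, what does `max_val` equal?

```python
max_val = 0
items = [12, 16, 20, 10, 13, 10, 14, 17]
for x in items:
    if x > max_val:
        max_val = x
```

Let's trace through this code step by step.

Initialize: max_val = 0
Initialize: items = [12, 16, 20, 10, 13, 10, 14, 17]
Entering loop: for x in items:

After execution: max_val = 20
20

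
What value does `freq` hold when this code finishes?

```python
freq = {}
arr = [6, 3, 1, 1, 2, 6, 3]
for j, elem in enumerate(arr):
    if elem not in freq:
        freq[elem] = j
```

Let's trace through this code step by step.

Initialize: freq = {}
Initialize: arr = [6, 3, 1, 1, 2, 6, 3]
Entering loop: for j, elem in enumerate(arr):

After execution: freq = {6: 0, 3: 1, 1: 2, 2: 4}
{6: 0, 3: 1, 1: 2, 2: 4}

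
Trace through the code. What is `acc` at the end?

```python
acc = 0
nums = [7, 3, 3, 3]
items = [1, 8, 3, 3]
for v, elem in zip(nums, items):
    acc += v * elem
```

Let's trace through this code step by step.

Initialize: acc = 0
Initialize: nums = [7, 3, 3, 3]
Initialize: items = [1, 8, 3, 3]
Entering loop: for v, elem in zip(nums, items):

After execution: acc = 49
49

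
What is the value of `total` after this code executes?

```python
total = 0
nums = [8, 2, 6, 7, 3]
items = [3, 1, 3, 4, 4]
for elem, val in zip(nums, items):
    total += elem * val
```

Let's trace through this code step by step.

Initialize: total = 0
Initialize: nums = [8, 2, 6, 7, 3]
Initialize: items = [3, 1, 3, 4, 4]
Entering loop: for elem, val in zip(nums, items):

After execution: total = 84
84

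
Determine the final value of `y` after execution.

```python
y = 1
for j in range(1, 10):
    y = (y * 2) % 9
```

Let's trace through this code step by step.

Initialize: y = 1
Entering loop: for j in range(1, 10):

After execution: y = 8
8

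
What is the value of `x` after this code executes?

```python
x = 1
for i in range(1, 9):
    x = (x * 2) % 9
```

Let's trace through this code step by step.

Initialize: x = 1
Entering loop: for i in range(1, 9):

After execution: x = 4
4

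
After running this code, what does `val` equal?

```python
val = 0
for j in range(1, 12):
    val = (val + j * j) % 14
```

Let's trace through this code step by step.

Initialize: val = 0
Entering loop: for j in range(1, 12):

After execution: val = 2
2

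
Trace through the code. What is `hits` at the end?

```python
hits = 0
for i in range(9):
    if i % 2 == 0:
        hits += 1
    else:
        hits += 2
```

Let's trace through this code step by step.

Initialize: hits = 0
Entering loop: for i in range(9):

After execution: hits = 13
13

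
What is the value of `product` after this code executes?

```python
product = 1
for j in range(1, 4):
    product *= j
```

Let's trace through this code step by step.

Initialize: product = 1
Entering loop: for j in range(1, 4):

After execution: product = 6
6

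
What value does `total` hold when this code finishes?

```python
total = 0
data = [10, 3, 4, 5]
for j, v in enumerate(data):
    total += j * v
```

Let's trace through this code step by step.

Initialize: total = 0
Initialize: data = [10, 3, 4, 5]
Entering loop: for j, v in enumerate(data):

After execution: total = 26
26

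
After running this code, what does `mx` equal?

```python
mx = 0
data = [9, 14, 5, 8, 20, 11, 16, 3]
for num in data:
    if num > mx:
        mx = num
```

Let's trace through this code step by step.

Initialize: mx = 0
Initialize: data = [9, 14, 5, 8, 20, 11, 16, 3]
Entering loop: for num in data:

After execution: mx = 20
20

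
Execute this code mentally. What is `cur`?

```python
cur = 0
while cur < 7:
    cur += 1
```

Let's trace through this code step by step.

Initialize: cur = 0
Entering loop: while cur < 7:

After execution: cur = 7
7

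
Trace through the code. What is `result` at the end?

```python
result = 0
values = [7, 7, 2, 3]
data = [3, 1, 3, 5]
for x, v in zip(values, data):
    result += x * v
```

Let's trace through this code step by step.

Initialize: result = 0
Initialize: values = [7, 7, 2, 3]
Initialize: data = [3, 1, 3, 5]
Entering loop: for x, v in zip(values, data):

After execution: result = 49
49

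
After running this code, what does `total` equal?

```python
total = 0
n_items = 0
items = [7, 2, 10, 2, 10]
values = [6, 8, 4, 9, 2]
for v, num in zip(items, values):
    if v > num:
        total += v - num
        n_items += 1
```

Let's trace through this code step by step.

Initialize: total = 0
Initialize: n_items = 0
Initialize: items = [7, 2, 10, 2, 10]
Initialize: values = [6, 8, 4, 9, 2]
Entering loop: for v, num in zip(items, values):

After execution: total = 15
15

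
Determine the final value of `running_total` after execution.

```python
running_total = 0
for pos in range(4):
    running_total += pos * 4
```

Let's trace through this code step by step.

Initialize: running_total = 0
Entering loop: for pos in range(4):

After execution: running_total = 24
24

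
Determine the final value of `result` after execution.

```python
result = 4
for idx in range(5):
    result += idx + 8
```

Let's trace through this code step by step.

Initialize: result = 4
Entering loop: for idx in range(5):

After execution: result = 54
54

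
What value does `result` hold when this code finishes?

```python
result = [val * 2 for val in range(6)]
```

Let's trace through this code step by step.

Initialize: result = [val * 2 for val in range(6)]

After execution: result = [0, 2, 4, 6, 8, 10]
[0, 2, 4, 6, 8, 10]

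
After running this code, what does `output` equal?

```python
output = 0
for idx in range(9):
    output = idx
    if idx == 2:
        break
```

Let's trace through this code step by step.

Initialize: output = 0
Entering loop: for idx in range(9):

After execution: output = 2
2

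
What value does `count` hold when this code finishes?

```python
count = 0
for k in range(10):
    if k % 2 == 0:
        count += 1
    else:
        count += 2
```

Let's trace through this code step by step.

Initialize: count = 0
Entering loop: for k in range(10):

After execution: count = 15
15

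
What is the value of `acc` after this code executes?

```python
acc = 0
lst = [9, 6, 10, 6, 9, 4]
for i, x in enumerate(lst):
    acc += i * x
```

Let's trace through this code step by step.

Initialize: acc = 0
Initialize: lst = [9, 6, 10, 6, 9, 4]
Entering loop: for i, x in enumerate(lst):

After execution: acc = 100
100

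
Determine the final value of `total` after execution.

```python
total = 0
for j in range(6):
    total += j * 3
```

Let's trace through this code step by step.

Initialize: total = 0
Entering loop: for j in range(6):

After execution: total = 45
45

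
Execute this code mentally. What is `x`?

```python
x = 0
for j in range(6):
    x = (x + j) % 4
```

Let's trace through this code step by step.

Initialize: x = 0
Entering loop: for j in range(6):

After execution: x = 3
3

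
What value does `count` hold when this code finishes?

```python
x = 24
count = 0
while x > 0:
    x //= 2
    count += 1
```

Let's trace through this code step by step.

Initialize: x = 24
Initialize: count = 0
Entering loop: while x > 0:

After execution: count = 5
5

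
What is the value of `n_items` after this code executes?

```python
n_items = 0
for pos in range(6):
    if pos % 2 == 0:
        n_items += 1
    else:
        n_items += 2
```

Let's trace through this code step by step.

Initialize: n_items = 0
Entering loop: for pos in range(6):

After execution: n_items = 9
9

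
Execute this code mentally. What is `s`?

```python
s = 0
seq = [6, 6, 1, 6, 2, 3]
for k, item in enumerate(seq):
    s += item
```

Let's trace through this code step by step.

Initialize: s = 0
Initialize: seq = [6, 6, 1, 6, 2, 3]
Entering loop: for k, item in enumerate(seq):

After execution: s = 24
24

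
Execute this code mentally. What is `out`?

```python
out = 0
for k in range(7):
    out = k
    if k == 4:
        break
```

Let's trace through this code step by step.

Initialize: out = 0
Entering loop: for k in range(7):

After execution: out = 4
4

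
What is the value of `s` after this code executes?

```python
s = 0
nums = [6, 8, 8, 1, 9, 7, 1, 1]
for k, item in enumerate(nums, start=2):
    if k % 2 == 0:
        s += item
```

Let's trace through this code step by step.

Initialize: s = 0
Initialize: nums = [6, 8, 8, 1, 9, 7, 1, 1]
Entering loop: for k, item in enumerate(nums, start=2):

After execution: s = 24
24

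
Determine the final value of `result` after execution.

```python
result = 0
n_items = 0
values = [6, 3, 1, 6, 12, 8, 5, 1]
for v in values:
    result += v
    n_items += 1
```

Let's trace through this code step by step.

Initialize: result = 0
Initialize: n_items = 0
Initialize: values = [6, 3, 1, 6, 12, 8, 5, 1]
Entering loop: for v in values:

After execution: result = 42
42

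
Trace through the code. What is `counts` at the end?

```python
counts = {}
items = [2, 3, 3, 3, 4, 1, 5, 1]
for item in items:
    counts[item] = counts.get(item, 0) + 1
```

Let's trace through this code step by step.

Initialize: counts = {}
Initialize: items = [2, 3, 3, 3, 4, 1, 5, 1]
Entering loop: for item in items:

After execution: counts = {2: 1, 3: 3, 4: 1, 1: 2, 5: 1}
{2: 1, 3: 3, 4: 1, 1: 2, 5: 1}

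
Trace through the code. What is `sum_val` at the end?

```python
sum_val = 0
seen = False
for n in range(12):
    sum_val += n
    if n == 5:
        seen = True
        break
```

Let's trace through this code step by step.

Initialize: sum_val = 0
Initialize: seen = False
Entering loop: for n in range(12):

After execution: sum_val = 15
15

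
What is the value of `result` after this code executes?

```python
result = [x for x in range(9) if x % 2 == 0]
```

Let's trace through this code step by step.

Initialize: result = [x for x in range(9) if x % 2 == 0]

After execution: result = [0, 2, 4, 6, 8]
[0, 2, 4, 6, 8]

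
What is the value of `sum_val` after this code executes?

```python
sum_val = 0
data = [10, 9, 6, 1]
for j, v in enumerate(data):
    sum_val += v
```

Let's trace through this code step by step.

Initialize: sum_val = 0
Initialize: data = [10, 9, 6, 1]
Entering loop: for j, v in enumerate(data):

After execution: sum_val = 26
26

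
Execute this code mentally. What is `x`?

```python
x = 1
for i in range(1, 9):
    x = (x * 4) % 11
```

Let's trace through this code step by step.

Initialize: x = 1
Entering loop: for i in range(1, 9):

After execution: x = 9
9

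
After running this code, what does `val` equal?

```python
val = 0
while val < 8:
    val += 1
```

Let's trace through this code step by step.

Initialize: val = 0
Entering loop: while val < 8:

After execution: val = 8
8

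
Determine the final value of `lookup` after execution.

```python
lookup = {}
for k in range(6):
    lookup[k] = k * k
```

Let's trace through this code step by step.

Initialize: lookup = {}
Entering loop: for k in range(6):

After execution: lookup = {0: 0, 1: 1, 2: 4, 3: 9, 4: 16, 5: 25}
{0: 0, 1: 1, 2: 4, 3: 9, 4: 16, 5: 25}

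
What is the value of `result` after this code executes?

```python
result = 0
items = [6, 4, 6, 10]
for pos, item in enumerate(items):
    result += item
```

Let's trace through this code step by step.

Initialize: result = 0
Initialize: items = [6, 4, 6, 10]
Entering loop: for pos, item in enumerate(items):

After execution: result = 26
26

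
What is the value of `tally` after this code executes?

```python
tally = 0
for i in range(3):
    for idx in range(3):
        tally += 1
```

Let's trace through this code step by step.

Initialize: tally = 0
Entering loop: for i in range(3):

After execution: tally = 9
9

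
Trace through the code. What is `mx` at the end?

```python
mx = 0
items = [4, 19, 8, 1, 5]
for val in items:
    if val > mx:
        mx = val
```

Let's trace through this code step by step.

Initialize: mx = 0
Initialize: items = [4, 19, 8, 1, 5]
Entering loop: for val in items:

After execution: mx = 19
19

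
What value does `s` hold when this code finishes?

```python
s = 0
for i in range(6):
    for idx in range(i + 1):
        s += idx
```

Let's trace through this code step by step.

Initialize: s = 0
Entering loop: for i in range(6):

After execution: s = 35
35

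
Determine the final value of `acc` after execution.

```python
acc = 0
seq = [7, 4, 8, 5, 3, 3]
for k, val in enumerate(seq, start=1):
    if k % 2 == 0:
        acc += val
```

Let's trace through this code step by step.

Initialize: acc = 0
Initialize: seq = [7, 4, 8, 5, 3, 3]
Entering loop: for k, val in enumerate(seq, start=1):

After execution: acc = 12
12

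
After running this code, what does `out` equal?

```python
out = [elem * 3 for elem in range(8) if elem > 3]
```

Let's trace through this code step by step.

Initialize: out = [elem * 3 for elem in range(8) if elem > 3]

After execution: out = [12, 15, 18, 21]
[12, 15, 18, 21]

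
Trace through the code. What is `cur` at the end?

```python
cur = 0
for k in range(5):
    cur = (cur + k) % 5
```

Let's trace through this code step by step.

Initialize: cur = 0
Entering loop: for k in range(5):

After execution: cur = 0
0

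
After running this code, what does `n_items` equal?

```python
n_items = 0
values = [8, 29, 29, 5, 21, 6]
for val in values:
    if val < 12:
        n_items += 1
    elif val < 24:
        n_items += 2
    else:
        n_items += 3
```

Let's trace through this code step by step.

Initialize: n_items = 0
Initialize: values = [8, 29, 29, 5, 21, 6]
Entering loop: for val in values:

After execution: n_items = 11
11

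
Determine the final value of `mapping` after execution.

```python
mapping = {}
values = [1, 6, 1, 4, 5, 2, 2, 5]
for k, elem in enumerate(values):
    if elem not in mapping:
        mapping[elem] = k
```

Let's trace through this code step by step.

Initialize: mapping = {}
Initialize: values = [1, 6, 1, 4, 5, 2, 2, 5]
Entering loop: for k, elem in enumerate(values):

After execution: mapping = {1: 0, 6: 1, 4: 3, 5: 4, 2: 5}
{1: 0, 6: 1, 4: 3, 5: 4, 2: 5}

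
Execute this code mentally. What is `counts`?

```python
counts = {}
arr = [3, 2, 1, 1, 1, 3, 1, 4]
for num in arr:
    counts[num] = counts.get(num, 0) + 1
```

Let's trace through this code step by step.

Initialize: counts = {}
Initialize: arr = [3, 2, 1, 1, 1, 3, 1, 4]
Entering loop: for num in arr:

After execution: counts = {3: 2, 2: 1, 1: 4, 4: 1}
{3: 2, 2: 1, 1: 4, 4: 1}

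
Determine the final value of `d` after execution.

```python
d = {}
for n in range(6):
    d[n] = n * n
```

Let's trace through this code step by step.

Initialize: d = {}
Entering loop: for n in range(6):

After execution: d = {0: 0, 1: 1, 2: 4, 3: 9, 4: 16, 5: 25}
{0: 0, 1: 1, 2: 4, 3: 9, 4: 16, 5: 25}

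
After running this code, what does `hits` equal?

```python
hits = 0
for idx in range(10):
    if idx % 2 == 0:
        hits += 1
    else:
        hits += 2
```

Let's trace through this code step by step.

Initialize: hits = 0
Entering loop: for idx in range(10):

After execution: hits = 15
15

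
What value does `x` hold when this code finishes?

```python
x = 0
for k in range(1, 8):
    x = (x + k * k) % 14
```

Let's trace through this code step by step.

Initialize: x = 0
Entering loop: for k in range(1, 8):

After execution: x = 0
0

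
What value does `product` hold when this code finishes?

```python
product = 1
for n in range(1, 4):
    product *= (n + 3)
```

Let's trace through this code step by step.

Initialize: product = 1
Entering loop: for n in range(1, 4):

After execution: product = 120
120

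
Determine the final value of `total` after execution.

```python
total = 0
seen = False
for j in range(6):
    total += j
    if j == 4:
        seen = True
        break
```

Let's trace through this code step by step.

Initialize: total = 0
Initialize: seen = False
Entering loop: for j in range(6):

After execution: total = 10
10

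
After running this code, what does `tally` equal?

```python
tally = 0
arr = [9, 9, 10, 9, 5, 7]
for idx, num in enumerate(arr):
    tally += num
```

Let's trace through this code step by step.

Initialize: tally = 0
Initialize: arr = [9, 9, 10, 9, 5, 7]
Entering loop: for idx, num in enumerate(arr):

After execution: tally = 49
49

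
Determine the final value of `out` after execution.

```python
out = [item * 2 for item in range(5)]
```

Let's trace through this code step by step.

Initialize: out = [item * 2 for item in range(5)]

After execution: out = [0, 2, 4, 6, 8]
[0, 2, 4, 6, 8]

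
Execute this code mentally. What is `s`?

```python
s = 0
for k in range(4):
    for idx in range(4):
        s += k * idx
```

Let's trace through this code step by step.

Initialize: s = 0
Entering loop: for k in range(4):

After execution: s = 36
36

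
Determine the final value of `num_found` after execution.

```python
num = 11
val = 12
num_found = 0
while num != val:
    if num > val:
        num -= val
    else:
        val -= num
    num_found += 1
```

Let's trace through this code step by step.

Initialize: num = 11
Initialize: val = 12
Initialize: num_found = 0
Entering loop: while num != val:

After execution: num_found = 11
11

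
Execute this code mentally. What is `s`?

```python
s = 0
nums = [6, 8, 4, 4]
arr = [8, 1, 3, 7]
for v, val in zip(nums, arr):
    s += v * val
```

Let's trace through this code step by step.

Initialize: s = 0
Initialize: nums = [6, 8, 4, 4]
Initialize: arr = [8, 1, 3, 7]
Entering loop: for v, val in zip(nums, arr):

After execution: s = 96
96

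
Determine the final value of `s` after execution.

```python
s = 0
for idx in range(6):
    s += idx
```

Let's trace through this code step by step.

Initialize: s = 0
Entering loop: for idx in range(6):

After execution: s = 15
15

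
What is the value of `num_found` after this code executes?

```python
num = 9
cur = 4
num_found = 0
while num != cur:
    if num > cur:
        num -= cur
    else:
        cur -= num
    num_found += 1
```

Let's trace through this code step by step.

Initialize: num = 9
Initialize: cur = 4
Initialize: num_found = 0
Entering loop: while num != cur:

After execution: num_found = 5
5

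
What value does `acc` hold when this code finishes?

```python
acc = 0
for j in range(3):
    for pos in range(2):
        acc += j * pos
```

Let's trace through this code step by step.

Initialize: acc = 0
Entering loop: for j in range(3):

After execution: acc = 3
3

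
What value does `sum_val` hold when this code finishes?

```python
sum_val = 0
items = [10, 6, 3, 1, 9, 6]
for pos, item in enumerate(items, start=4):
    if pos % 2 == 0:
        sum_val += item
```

Let's trace through this code step by step.

Initialize: sum_val = 0
Initialize: items = [10, 6, 3, 1, 9, 6]
Entering loop: for pos, item in enumerate(items, start=4):

After execution: sum_val = 22
22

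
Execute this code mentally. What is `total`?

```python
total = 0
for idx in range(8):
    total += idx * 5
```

Let's trace through this code step by step.

Initialize: total = 0
Entering loop: for idx in range(8):

After execution: total = 140
140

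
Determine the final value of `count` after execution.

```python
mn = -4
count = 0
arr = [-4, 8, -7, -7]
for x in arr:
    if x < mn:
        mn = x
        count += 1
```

Let's trace through this code step by step.

Initialize: mn = -4
Initialize: count = 0
Initialize: arr = [-4, 8, -7, -7]
Entering loop: for x in arr:

After execution: count = 1
1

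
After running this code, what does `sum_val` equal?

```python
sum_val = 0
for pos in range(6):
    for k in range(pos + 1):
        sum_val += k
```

Let's trace through this code step by step.

Initialize: sum_val = 0
Entering loop: for pos in range(6):

After execution: sum_val = 35
35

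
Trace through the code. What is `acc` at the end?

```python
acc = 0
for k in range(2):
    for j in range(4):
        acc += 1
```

Let's trace through this code step by step.

Initialize: acc = 0
Entering loop: for k in range(2):

After execution: acc = 8
8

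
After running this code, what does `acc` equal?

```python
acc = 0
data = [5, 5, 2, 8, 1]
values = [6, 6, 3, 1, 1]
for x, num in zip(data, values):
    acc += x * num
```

Let's trace through this code step by step.

Initialize: acc = 0
Initialize: data = [5, 5, 2, 8, 1]
Initialize: values = [6, 6, 3, 1, 1]
Entering loop: for x, num in zip(data, values):

After execution: acc = 75
75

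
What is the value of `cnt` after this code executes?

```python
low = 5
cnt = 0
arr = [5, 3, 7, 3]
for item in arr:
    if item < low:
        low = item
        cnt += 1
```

Let's trace through this code step by step.

Initialize: low = 5
Initialize: cnt = 0
Initialize: arr = [5, 3, 7, 3]
Entering loop: for item in arr:

After execution: cnt = 1
1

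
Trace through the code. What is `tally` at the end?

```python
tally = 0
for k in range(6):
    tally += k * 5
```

Let's trace through this code step by step.

Initialize: tally = 0
Entering loop: for k in range(6):

After execution: tally = 75
75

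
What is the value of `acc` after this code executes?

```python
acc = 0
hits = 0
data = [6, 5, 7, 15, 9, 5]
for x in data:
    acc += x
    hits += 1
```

Let's trace through this code step by step.

Initialize: acc = 0
Initialize: hits = 0
Initialize: data = [6, 5, 7, 15, 9, 5]
Entering loop: for x in data:

After execution: acc = 47
47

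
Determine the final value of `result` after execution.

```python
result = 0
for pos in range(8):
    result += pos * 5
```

Let's trace through this code step by step.

Initialize: result = 0
Entering loop: for pos in range(8):

After execution: result = 140
140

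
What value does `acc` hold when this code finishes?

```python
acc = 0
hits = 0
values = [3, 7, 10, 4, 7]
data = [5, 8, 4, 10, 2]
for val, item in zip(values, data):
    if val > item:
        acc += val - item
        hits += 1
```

Let's trace through this code step by step.

Initialize: acc = 0
Initialize: hits = 0
Initialize: values = [3, 7, 10, 4, 7]
Initialize: data = [5, 8, 4, 10, 2]
Entering loop: for val, item in zip(values, data):

After execution: acc = 11
11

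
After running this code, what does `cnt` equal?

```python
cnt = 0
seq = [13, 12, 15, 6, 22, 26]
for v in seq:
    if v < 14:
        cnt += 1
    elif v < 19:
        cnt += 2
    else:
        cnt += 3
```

Let's trace through this code step by step.

Initialize: cnt = 0
Initialize: seq = [13, 12, 15, 6, 22, 26]
Entering loop: for v in seq:

After execution: cnt = 11
11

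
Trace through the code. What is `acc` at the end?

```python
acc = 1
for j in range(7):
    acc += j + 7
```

Let's trace through this code step by step.

Initialize: acc = 1
Entering loop: for j in range(7):

After execution: acc = 71
71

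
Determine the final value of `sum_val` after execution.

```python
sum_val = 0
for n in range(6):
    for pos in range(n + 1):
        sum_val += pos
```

Let's trace through this code step by step.

Initialize: sum_val = 0
Entering loop: for n in range(6):

After execution: sum_val = 35
35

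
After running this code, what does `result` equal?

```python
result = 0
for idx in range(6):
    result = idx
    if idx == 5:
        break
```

Let's trace through this code step by step.

Initialize: result = 0
Entering loop: for idx in range(6):

After execution: result = 5
5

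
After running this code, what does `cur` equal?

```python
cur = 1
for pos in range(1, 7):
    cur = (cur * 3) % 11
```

Let's trace through this code step by step.

Initialize: cur = 1
Entering loop: for pos in range(1, 7):

After execution: cur = 3
3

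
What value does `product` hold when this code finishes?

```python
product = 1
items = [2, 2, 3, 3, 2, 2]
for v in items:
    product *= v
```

Let's trace through this code step by step.

Initialize: product = 1
Initialize: items = [2, 2, 3, 3, 2, 2]
Entering loop: for v in items:

After execution: product = 144
144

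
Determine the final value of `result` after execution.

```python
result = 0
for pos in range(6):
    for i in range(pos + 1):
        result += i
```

Let's trace through this code step by step.

Initialize: result = 0
Entering loop: for pos in range(6):

After execution: result = 35
35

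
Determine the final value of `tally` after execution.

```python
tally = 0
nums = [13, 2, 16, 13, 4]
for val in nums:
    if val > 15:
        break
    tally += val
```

Let's trace through this code step by step.

Initialize: tally = 0
Initialize: nums = [13, 2, 16, 13, 4]
Entering loop: for val in nums:

After execution: tally = 15
15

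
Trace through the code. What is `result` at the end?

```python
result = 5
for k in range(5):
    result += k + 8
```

Let's trace through this code step by step.

Initialize: result = 5
Entering loop: for k in range(5):

After execution: result = 55
55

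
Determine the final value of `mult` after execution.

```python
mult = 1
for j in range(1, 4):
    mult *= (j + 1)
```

Let's trace through this code step by step.

Initialize: mult = 1
Entering loop: for j in range(1, 4):

After execution: mult = 24
24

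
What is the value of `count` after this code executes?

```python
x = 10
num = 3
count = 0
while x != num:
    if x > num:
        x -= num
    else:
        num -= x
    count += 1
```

Let's trace through this code step by step.

Initialize: x = 10
Initialize: num = 3
Initialize: count = 0
Entering loop: while x != num:

After execution: count = 5
5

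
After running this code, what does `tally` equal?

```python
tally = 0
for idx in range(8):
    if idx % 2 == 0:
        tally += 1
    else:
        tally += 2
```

Let's trace through this code step by step.

Initialize: tally = 0
Entering loop: for idx in range(8):

After execution: tally = 12
12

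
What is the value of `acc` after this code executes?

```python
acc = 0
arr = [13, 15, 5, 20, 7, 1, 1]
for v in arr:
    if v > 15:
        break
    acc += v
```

Let's trace through this code step by step.

Initialize: acc = 0
Initialize: arr = [13, 15, 5, 20, 7, 1, 1]
Entering loop: for v in arr:

After execution: acc = 33
33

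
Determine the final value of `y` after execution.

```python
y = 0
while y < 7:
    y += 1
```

Let's trace through this code step by step.

Initialize: y = 0
Entering loop: while y < 7:

After execution: y = 7
7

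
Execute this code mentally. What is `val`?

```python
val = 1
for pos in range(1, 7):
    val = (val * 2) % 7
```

Let's trace through this code step by step.

Initialize: val = 1
Entering loop: for pos in range(1, 7):

After execution: val = 1
1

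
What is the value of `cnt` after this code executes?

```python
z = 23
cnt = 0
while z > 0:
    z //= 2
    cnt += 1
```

Let's trace through this code step by step.

Initialize: z = 23
Initialize: cnt = 0
Entering loop: while z > 0:

After execution: cnt = 5
5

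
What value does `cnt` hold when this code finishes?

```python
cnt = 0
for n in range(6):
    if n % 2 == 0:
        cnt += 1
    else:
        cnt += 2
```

Let's trace through this code step by step.

Initialize: cnt = 0
Entering loop: for n in range(6):

After execution: cnt = 9
9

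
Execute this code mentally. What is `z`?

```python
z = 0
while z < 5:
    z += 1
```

Let's trace through this code step by step.

Initialize: z = 0
Entering loop: while z < 5:

After execution: z = 5
5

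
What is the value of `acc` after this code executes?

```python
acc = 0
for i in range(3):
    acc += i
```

Let's trace through this code step by step.

Initialize: acc = 0
Entering loop: for i in range(3):

After execution: acc = 3
3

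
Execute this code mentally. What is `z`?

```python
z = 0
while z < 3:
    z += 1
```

Let's trace through this code step by step.

Initialize: z = 0
Entering loop: while z < 3:

After execution: z = 3
3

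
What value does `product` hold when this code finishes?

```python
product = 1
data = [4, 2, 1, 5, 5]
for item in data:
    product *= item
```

Let's trace through this code step by step.

Initialize: product = 1
Initialize: data = [4, 2, 1, 5, 5]
Entering loop: for item in data:

After execution: product = 200
200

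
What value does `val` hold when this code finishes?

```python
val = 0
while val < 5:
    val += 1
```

Let's trace through this code step by step.

Initialize: val = 0
Entering loop: while val < 5:

After execution: val = 5
5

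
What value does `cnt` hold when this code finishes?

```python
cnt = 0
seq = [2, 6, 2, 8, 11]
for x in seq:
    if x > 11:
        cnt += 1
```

Let's trace through this code step by step.

Initialize: cnt = 0
Initialize: seq = [2, 6, 2, 8, 11]
Entering loop: for x in seq:

After execution: cnt = 0
0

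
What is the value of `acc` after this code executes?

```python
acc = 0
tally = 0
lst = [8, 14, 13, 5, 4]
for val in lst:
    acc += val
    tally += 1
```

Let's trace through this code step by step.

Initialize: acc = 0
Initialize: tally = 0
Initialize: lst = [8, 14, 13, 5, 4]
Entering loop: for val in lst:

After execution: acc = 44
44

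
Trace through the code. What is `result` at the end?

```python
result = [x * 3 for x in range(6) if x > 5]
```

Let's trace through this code step by step.

Initialize: result = [x * 3 for x in range(6) if x > 5]

After execution: result = []
[]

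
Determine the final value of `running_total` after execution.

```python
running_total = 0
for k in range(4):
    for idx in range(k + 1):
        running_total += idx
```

Let's trace through this code step by step.

Initialize: running_total = 0
Entering loop: for k in range(4):

After execution: running_total = 10
10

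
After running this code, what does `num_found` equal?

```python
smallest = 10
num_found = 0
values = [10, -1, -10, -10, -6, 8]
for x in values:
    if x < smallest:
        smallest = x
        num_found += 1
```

Let's trace through this code step by step.

Initialize: smallest = 10
Initialize: num_found = 0
Initialize: values = [10, -1, -10, -10, -6, 8]
Entering loop: for x in values:

After execution: num_found = 2
2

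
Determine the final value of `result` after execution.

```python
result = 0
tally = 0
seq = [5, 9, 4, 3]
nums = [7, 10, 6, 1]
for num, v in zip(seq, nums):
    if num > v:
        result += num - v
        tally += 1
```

Let's trace through this code step by step.

Initialize: result = 0
Initialize: tally = 0
Initialize: seq = [5, 9, 4, 3]
Initialize: nums = [7, 10, 6, 1]
Entering loop: for num, v in zip(seq, nums):

After execution: result = 2
2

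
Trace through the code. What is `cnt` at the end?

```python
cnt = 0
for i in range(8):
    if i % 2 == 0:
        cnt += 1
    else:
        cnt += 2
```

Let's trace through this code step by step.

Initialize: cnt = 0
Entering loop: for i in range(8):

After execution: cnt = 12
12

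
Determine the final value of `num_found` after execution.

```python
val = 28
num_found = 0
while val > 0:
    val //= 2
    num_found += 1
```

Let's trace through this code step by step.

Initialize: val = 28
Initialize: num_found = 0
Entering loop: while val > 0:

After execution: num_found = 5
5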